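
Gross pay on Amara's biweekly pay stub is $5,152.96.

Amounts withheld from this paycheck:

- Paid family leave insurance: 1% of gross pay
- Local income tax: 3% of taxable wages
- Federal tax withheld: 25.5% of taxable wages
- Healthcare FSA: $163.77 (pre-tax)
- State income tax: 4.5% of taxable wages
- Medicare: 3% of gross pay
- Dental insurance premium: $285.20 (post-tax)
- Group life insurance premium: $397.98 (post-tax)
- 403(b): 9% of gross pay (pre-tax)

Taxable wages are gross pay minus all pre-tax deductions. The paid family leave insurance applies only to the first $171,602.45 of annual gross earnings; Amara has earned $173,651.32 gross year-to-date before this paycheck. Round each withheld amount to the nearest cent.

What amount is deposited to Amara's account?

$2,194.27

Healthcare FSA: $163.77
403(b): $5,152.96 × 0.09 = $463.77
Pre-tax total = $163.77 + $463.77 = $627.54
Taxable wages = $5,152.96 − $627.54 = $4,525.42
State income tax: $4,525.42 × 0.045 = $203.64
Federal tax withheld: $4,525.42 × 0.255 = $1,153.98
Local income tax: $4,525.42 × 0.03 = $135.76
Medicare: $5,152.96 × 0.03 = $154.59
Paid family leave insurance: annual cap $171,602.45 already reached (YTD $173,651.32), so $0.00
Group life insurance premium: $397.98
Dental insurance premium: $285.20
Total deductions = $163.77 + $463.77 + $203.64 + $1,153.98 + $135.76 + $154.59 + $0.00 + $397.98 + $285.20 = $2,958.69
Net pay = $5,152.96 − $2,958.69 = $2,194.27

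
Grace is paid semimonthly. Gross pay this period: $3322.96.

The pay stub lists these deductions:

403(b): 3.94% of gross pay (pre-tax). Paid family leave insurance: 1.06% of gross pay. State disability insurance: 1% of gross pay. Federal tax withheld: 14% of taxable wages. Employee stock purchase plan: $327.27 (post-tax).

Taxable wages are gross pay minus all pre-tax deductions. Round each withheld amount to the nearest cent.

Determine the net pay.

$2349.43

403(b): $3322.96 × 0.0394 = $130.92
Taxable wages = $3322.96 − $130.92 = $3192.04
Federal tax withheld: $3192.04 × 0.14 = $446.89
Paid family leave insurance: $3322.96 × 0.0106 = $35.22
State disability insurance: $3322.96 × 0.01 = $33.23
Employee stock purchase plan: $327.27
Total deductions = $130.92 + $446.89 + $35.22 + $33.23 + $327.27 = $973.53
Net pay = $3322.96 − $973.53 = $2349.43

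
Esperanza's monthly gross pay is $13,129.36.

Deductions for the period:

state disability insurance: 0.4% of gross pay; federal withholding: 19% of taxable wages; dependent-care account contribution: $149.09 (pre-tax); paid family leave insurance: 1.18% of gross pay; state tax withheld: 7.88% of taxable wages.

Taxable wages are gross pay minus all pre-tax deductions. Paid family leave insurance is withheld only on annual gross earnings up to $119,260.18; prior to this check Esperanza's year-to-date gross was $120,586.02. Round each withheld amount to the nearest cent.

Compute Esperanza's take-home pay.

Dependent-care account contribution: $149.09
Taxable wages = $13,129.36 − $149.09 = $12,980.27
Federal withholding: $12,980.27 × 0.19 = $2,466.25
State tax withheld: $12,980.27 × 0.0788 = $1,022.85
Paid family leave insurance: annual cap $119,260.18 already reached (YTD $120,586.02), so $0.00
State disability insurance: $13,129.36 × 0.004 = $52.52
Total deductions = $149.09 + $2,466.25 + $1,022.85 + $0.00 + $52.52 = $3,690.71
Net pay = $13,129.36 − $3,690.71 = $9,438.65

$9,438.65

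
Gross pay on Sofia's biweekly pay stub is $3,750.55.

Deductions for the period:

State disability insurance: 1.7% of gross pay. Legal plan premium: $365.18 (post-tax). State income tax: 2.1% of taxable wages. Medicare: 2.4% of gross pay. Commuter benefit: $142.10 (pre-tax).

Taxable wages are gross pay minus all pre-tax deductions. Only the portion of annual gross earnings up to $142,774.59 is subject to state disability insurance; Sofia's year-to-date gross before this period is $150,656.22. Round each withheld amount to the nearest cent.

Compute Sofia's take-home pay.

$3,077.48

Commuter benefit: $142.10
Taxable wages = $3,750.55 − $142.10 = $3,608.45
State income tax: $3,608.45 × 0.021 = $75.78
Medicare: $3,750.55 × 0.024 = $90.01
State disability insurance: annual cap $142,774.59 already reached (YTD $150,656.22), so $0.00
Legal plan premium: $365.18
Total deductions = $142.10 + $75.78 + $90.01 + $0.00 + $365.18 = $673.07
Net pay = $3,750.55 − $673.07 = $3,077.48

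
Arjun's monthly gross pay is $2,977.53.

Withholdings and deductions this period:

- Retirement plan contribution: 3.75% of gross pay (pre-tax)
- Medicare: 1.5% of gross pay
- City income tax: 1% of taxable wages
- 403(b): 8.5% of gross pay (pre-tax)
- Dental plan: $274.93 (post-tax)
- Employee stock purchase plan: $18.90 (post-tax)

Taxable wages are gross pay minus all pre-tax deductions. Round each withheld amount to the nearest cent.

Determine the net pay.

$2,248.16

Retirement plan contribution: $2,977.53 × 0.0375 = $111.66
403(b): $2,977.53 × 0.085 = $253.09
Pre-tax total = $111.66 + $253.09 = $364.75
Taxable wages = $2,977.53 − $364.75 = $2,612.78
City income tax: $2,612.78 × 0.01 = $26.13
Medicare: $2,977.53 × 0.015 = $44.66
Employee stock purchase plan: $18.90
Dental plan: $274.93
Total deductions = $111.66 + $253.09 + $26.13 + $44.66 + $18.90 + $274.93 = $729.37
Net pay = $2,977.53 − $729.37 = $2,248.16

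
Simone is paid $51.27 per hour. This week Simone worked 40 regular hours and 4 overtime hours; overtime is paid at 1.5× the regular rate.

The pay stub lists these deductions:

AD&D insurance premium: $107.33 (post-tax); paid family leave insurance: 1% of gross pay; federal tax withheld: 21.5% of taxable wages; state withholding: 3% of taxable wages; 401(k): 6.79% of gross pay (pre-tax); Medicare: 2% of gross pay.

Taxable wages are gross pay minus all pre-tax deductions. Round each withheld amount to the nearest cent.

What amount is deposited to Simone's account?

$1,481.62

Regular pay: 40 × $51.27 = $2,050.80
Overtime pay: 4 × $51.27 × 1.5 = $307.62
Gross pay = $2,050.80 + $307.62 = $2,358.42
401(k): $2,358.42 × 0.0679 = $160.14
Taxable wages = $2,358.42 − $160.14 = $2,198.28
State withholding: $2,198.28 × 0.03 = $65.95
Federal tax withheld: $2,198.28 × 0.215 = $472.63
Medicare: $2,358.42 × 0.02 = $47.17
Paid family leave insurance: $2,358.42 × 0.01 = $23.58
AD&D insurance premium: $107.33
Total deductions = $160.14 + $65.95 + $472.63 + $47.17 + $23.58 + $107.33 = $876.80
Net pay = $2,358.42 − $876.80 = $1,481.62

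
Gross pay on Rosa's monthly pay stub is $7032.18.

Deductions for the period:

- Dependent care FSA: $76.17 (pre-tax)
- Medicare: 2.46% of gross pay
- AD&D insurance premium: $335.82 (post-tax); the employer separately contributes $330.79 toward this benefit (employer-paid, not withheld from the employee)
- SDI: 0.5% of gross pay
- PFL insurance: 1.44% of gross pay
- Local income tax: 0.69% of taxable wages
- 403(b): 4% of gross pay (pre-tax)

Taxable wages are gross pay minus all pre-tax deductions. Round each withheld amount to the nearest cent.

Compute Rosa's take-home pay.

403(b): $7032.18 × 0.04 = $281.29
Dependent care FSA: $76.17
Pre-tax total = $281.29 + $76.17 = $357.46
Taxable wages = $7032.18 − $357.46 = $6674.72
Local income tax: $6674.72 × 0.0069 = $46.06
Medicare: $7032.18 × 0.0246 = $172.99
PFL insurance: $7032.18 × 0.0144 = $101.26
SDI: $7032.18 × 0.005 = $35.16
AD&D insurance premium: $335.82
(Employer's $330.79 toward AD&D insurance premium is not withheld from the employee.)
Total deductions = $281.29 + $76.17 + $46.06 + $172.99 + $101.26 + $35.16 + $335.82 = $1048.75
Net pay = $7032.18 − $1048.75 = $5983.43

$5983.43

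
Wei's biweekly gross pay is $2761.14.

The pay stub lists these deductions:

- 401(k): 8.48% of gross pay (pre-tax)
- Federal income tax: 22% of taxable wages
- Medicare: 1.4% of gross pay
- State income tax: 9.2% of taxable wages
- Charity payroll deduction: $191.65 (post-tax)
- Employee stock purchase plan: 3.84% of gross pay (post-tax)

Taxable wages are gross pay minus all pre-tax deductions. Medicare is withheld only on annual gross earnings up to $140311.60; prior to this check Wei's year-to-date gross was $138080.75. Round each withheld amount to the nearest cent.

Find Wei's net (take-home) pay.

$1409.67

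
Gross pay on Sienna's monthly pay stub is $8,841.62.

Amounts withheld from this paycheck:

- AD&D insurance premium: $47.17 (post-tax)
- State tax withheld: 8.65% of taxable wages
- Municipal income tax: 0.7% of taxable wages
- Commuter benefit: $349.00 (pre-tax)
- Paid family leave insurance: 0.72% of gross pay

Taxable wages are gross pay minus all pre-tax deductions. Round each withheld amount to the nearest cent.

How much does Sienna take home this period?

Commuter benefit: $349.00
Taxable wages = $8,841.62 − $349.00 = $8,492.62
Municipal income tax: $8,492.62 × 0.007 = $59.45
State tax withheld: $8,492.62 × 0.0865 = $734.61
Paid family leave insurance: $8,841.62 × 0.0072 = $63.66
AD&D insurance premium: $47.17
Total deductions = $349.00 + $59.45 + $734.61 + $63.66 + $47.17 = $1,253.89
Net pay = $8,841.62 − $1,253.89 = $7,587.73

$7,587.73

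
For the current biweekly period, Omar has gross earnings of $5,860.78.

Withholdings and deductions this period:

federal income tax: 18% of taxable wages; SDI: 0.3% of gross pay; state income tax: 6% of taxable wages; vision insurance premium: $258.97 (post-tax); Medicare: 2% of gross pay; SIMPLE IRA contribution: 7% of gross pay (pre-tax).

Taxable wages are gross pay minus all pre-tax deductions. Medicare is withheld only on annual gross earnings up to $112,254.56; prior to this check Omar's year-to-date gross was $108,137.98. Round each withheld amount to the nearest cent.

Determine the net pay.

$3,783.52

SIMPLE IRA contribution: $5,860.78 × 0.07 = $410.25
Taxable wages = $5,860.78 − $410.25 = $5,450.53
Federal income tax: $5,450.53 × 0.18 = $981.10
State income tax: $5,450.53 × 0.06 = $327.03
SDI: $5,860.78 × 0.003 = $17.58
Medicare: only $112,254.56 − $108,137.98 = $4,116.58 of this check is subject → $4,116.58 × 0.02 = $82.33
Vision insurance premium: $258.97
Total deductions = $410.25 + $981.10 + $327.03 + $17.58 + $82.33 + $258.97 = $2,077.26
Net pay = $5,860.78 − $2,077.26 = $3,783.52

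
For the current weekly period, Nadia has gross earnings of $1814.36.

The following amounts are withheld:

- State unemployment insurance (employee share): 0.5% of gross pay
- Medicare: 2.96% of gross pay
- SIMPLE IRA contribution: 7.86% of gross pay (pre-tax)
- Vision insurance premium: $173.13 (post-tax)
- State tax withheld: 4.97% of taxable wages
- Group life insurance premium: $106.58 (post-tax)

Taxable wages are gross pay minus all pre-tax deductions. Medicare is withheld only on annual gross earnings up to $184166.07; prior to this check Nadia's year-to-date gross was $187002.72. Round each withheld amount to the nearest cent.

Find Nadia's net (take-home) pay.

SIMPLE IRA contribution: $1814.36 × 0.0786 = $142.61
Taxable wages = $1814.36 − $142.61 = $1671.75
State tax withheld: $1671.75 × 0.0497 = $83.09
State unemployment insurance (employee share): $1814.36 × 0.005 = $9.07
Medicare: annual cap $184166.07 already reached (YTD $187002.72), so $0.00
Vision insurance premium: $173.13
Group life insurance premium: $106.58
Total deductions = $142.61 + $83.09 + $9.07 + $0.00 + $173.13 + $106.58 = $514.48
Net pay = $1814.36 − $514.48 = $1299.88

$1299.88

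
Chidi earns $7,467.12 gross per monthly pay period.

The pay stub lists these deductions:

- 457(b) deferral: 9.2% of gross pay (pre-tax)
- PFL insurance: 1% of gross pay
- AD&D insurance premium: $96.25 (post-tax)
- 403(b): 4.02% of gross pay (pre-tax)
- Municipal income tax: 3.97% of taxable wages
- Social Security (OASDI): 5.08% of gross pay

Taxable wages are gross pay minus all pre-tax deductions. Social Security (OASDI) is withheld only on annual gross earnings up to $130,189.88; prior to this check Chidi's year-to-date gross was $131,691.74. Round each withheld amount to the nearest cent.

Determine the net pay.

457(b) deferral: $7,467.12 × 0.092 = $686.98
403(b): $7,467.12 × 0.0402 = $300.18
Pre-tax total = $686.98 + $300.18 = $987.16
Taxable wages = $7,467.12 − $987.16 = $6,479.96
Municipal income tax: $6,479.96 × 0.0397 = $257.25
Social Security (OASDI): annual cap $130,189.88 already reached (YTD $131,691.74), so $0.00
PFL insurance: $7,467.12 × 0.01 = $74.67
AD&D insurance premium: $96.25
Total deductions = $686.98 + $300.18 + $257.25 + $0.00 + $74.67 + $96.25 = $1,415.33
Net pay = $7,467.12 − $1,415.33 = $6,051.79

$6,051.79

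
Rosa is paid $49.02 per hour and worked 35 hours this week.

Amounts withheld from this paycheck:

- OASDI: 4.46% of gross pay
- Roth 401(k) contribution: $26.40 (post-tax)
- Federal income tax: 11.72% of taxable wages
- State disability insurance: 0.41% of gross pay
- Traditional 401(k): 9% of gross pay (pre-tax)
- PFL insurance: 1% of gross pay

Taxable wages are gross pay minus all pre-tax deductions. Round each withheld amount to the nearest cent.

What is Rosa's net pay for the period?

$1251.20

Gross pay: 35 × $49.02 = $1715.70
Traditional 401(k): $1715.70 × 0.09 = $154.41
Taxable wages = $1715.70 − $154.41 = $1561.29
Federal income tax: $1561.29 × 0.1172 = $182.98
State disability insurance: $1715.70 × 0.0041 = $7.03
PFL insurance: $1715.70 × 0.01 = $17.16
OASDI: $1715.70 × 0.0446 = $76.52
Roth 401(k) contribution: $26.40
Total deductions = $154.41 + $182.98 + $7.03 + $17.16 + $76.52 + $26.40 = $464.50
Net pay = $1715.70 − $464.50 = $1251.20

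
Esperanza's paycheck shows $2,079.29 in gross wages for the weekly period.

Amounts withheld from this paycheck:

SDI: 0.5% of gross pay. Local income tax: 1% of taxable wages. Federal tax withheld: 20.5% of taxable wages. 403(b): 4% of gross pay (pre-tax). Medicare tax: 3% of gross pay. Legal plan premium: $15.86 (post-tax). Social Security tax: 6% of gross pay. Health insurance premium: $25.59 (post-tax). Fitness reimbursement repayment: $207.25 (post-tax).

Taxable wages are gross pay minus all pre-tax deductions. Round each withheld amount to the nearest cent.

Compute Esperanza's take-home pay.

403(b): $2,079.29 × 0.04 = $83.17
Taxable wages = $2,079.29 − $83.17 = $1,996.12
Local income tax: $1,996.12 × 0.01 = $19.96
Federal tax withheld: $1,996.12 × 0.205 = $409.20
Social Security tax: $2,079.29 × 0.06 = $124.76
SDI: $2,079.29 × 0.005 = $10.40
Medicare tax: $2,079.29 × 0.03 = $62.38
Health insurance premium: $25.59
Legal plan premium: $15.86
Fitness reimbursement repayment: $207.25
Total deductions = $83.17 + $19.96 + $409.20 + $124.76 + $10.40 + $62.38 + $25.59 + $15.86 + $207.25 = $958.57
Net pay = $2,079.29 − $958.57 = $1,120.72

$1,120.72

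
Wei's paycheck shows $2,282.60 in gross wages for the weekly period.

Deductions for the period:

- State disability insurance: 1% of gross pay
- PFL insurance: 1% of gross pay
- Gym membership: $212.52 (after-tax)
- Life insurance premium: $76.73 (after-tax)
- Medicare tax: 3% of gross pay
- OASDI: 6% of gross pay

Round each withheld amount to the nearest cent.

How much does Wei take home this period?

PFL insurance: $2,282.60 × 0.01 = $22.83
State disability insurance: $2,282.60 × 0.01 = $22.83
Medicare tax: $2,282.60 × 0.03 = $68.48
OASDI: $2,282.60 × 0.06 = $136.96
Life insurance premium: $76.73
Gym membership: $212.52
Total deductions = $22.83 + $22.83 + $68.48 + $136.96 + $76.73 + $212.52 = $540.35
Net pay = $2,282.60 − $540.35 = $1,742.25

$1,742.25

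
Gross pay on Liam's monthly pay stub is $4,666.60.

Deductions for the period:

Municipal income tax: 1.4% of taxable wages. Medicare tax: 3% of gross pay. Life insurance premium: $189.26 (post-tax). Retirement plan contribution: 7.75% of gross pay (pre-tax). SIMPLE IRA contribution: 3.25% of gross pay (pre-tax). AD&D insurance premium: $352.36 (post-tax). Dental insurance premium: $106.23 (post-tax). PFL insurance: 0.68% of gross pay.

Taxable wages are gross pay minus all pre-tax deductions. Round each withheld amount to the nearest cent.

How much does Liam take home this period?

$3,275.55

Retirement plan contribution: $4,666.60 × 0.0775 = $361.66
SIMPLE IRA contribution: $4,666.60 × 0.0325 = $151.66
Pre-tax total = $361.66 + $151.66 = $513.32
Taxable wages = $4,666.60 − $513.32 = $4,153.28
Municipal income tax: $4,153.28 × 0.014 = $58.15
Medicare tax: $4,666.60 × 0.03 = $140.00
PFL insurance: $4,666.60 × 0.0068 = $31.73
Dental insurance premium: $106.23
Life insurance premium: $189.26
AD&D insurance premium: $352.36
Total deductions = $361.66 + $151.66 + $58.15 + $140.00 + $31.73 + $106.23 + $189.26 + $352.36 = $1,391.05
Net pay = $4,666.60 − $1,391.05 = $3,275.55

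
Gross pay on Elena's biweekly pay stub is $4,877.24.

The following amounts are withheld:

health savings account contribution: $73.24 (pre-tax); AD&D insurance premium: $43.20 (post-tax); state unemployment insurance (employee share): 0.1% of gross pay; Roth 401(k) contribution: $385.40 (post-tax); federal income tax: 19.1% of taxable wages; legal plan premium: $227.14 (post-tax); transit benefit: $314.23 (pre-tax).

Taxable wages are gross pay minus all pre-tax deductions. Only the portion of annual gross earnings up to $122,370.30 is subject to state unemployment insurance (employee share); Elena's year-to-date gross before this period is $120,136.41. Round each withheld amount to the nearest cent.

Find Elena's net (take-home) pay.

Health savings account contribution: $73.24
Transit benefit: $314.23
Pre-tax total = $73.24 + $314.23 = $387.47
Taxable wages = $4,877.24 − $387.47 = $4,489.77
Federal income tax: $4,489.77 × 0.191 = $857.55
State unemployment insurance (employee share): only $122,370.30 − $120,136.41 = $2,233.89 of this check is subject → $2,233.89 × 0.001 = $2.23
Legal plan premium: $227.14
AD&D insurance premium: $43.20
Roth 401(k) contribution: $385.40
Total deductions = $73.24 + $314.23 + $857.55 + $2.23 + $227.14 + $43.20 + $385.40 = $1,902.99
Net pay = $4,877.24 − $1,902.99 = $2,974.25

$2,974.25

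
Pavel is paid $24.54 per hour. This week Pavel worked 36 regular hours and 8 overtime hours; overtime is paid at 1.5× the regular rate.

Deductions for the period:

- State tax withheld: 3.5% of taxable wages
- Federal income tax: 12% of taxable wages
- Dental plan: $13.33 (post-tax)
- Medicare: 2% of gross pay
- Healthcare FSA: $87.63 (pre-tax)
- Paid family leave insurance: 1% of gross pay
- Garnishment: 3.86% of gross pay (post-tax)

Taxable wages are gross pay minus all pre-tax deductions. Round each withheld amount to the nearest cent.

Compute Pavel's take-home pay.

$827.16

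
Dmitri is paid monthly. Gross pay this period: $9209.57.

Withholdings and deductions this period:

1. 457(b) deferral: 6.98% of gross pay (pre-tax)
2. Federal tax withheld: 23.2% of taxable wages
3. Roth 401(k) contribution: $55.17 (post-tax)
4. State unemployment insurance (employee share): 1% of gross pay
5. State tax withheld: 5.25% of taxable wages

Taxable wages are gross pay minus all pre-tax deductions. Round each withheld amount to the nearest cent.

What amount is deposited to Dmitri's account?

457(b) deferral: $9209.57 × 0.0698 = $642.83
Taxable wages = $9209.57 − $642.83 = $8566.74
State tax withheld: $8566.74 × 0.0525 = $449.75
Federal tax withheld: $8566.74 × 0.232 = $1987.48
State unemployment insurance (employee share): $9209.57 × 0.01 = $92.10
Roth 401(k) contribution: $55.17
Total deductions = $642.83 + $449.75 + $1987.48 + $92.10 + $55.17 = $3227.33
Net pay = $9209.57 − $3227.33 = $5982.24

$5982.24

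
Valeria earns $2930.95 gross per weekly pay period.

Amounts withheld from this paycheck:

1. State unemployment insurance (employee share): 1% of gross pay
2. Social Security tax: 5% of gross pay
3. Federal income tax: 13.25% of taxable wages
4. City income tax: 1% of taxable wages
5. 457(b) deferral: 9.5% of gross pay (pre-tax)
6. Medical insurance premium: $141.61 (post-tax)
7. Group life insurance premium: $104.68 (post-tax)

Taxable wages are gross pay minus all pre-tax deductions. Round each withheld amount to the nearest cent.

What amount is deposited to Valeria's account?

457(b) deferral: $2930.95 × 0.095 = $278.44
Taxable wages = $2930.95 − $278.44 = $2652.51
City income tax: $2652.51 × 0.01 = $26.53
Federal income tax: $2652.51 × 0.1325 = $351.46
Social Security tax: $2930.95 × 0.05 = $146.55
State unemployment insurance (employee share): $2930.95 × 0.01 = $29.31
Medical insurance premium: $141.61
Group life insurance premium: $104.68
Total deductions = $278.44 + $26.53 + $351.46 + $146.55 + $29.31 + $141.61 + $104.68 = $1078.58
Net pay = $2930.95 − $1078.58 = $1852.37

$1852.37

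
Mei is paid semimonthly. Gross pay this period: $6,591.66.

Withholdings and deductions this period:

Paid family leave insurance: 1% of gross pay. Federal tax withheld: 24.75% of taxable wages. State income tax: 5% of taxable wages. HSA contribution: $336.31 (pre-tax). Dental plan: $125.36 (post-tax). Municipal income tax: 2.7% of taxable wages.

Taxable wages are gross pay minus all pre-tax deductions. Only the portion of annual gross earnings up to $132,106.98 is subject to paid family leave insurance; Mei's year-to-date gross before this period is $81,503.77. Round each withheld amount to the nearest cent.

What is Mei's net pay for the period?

$4,034.21

HSA contribution: $336.31
Taxable wages = $6,591.66 − $336.31 = $6,255.35
Federal tax withheld: $6,255.35 × 0.2475 = $1,548.20
State income tax: $6,255.35 × 0.05 = $312.77
Municipal income tax: $6,255.35 × 0.027 = $168.89
Paid family leave insurance: cap not yet reached, full $6,591.66 is subject → $6,591.66 × 0.01 = $65.92
Dental plan: $125.36
Total deductions = $336.31 + $1,548.20 + $312.77 + $168.89 + $65.92 + $125.36 = $2,557.45
Net pay = $6,591.66 − $2,557.45 = $4,034.21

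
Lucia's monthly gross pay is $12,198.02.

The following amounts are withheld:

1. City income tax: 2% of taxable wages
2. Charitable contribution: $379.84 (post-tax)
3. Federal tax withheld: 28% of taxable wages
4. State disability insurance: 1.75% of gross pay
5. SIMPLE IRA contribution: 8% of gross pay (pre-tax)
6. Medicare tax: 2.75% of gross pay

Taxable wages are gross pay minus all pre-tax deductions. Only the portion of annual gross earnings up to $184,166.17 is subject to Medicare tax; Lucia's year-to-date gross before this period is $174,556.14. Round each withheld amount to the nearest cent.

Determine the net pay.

$6,997.94

SIMPLE IRA contribution: $12,198.02 × 0.08 = $975.84
Taxable wages = $12,198.02 − $975.84 = $11,222.18
City income tax: $11,222.18 × 0.02 = $224.44
Federal tax withheld: $11,222.18 × 0.28 = $3,142.21
Medicare tax: only $184,166.17 − $174,556.14 = $9,610.03 of this check is subject → $9,610.03 × 0.0275 = $264.28
State disability insurance: $12,198.02 × 0.0175 = $213.47
Charitable contribution: $379.84
Total deductions = $975.84 + $224.44 + $3,142.21 + $264.28 + $213.47 + $379.84 = $5,200.08
Net pay = $12,198.02 − $5,200.08 = $6,997.94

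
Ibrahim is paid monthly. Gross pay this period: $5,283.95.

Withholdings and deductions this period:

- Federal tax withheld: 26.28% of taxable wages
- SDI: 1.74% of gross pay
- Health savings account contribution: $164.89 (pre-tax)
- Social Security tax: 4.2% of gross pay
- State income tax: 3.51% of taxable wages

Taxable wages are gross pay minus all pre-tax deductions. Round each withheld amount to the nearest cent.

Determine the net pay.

$3,280.22

Health savings account contribution: $164.89
Taxable wages = $5,283.95 − $164.89 = $5,119.06
State income tax: $5,119.06 × 0.0351 = $179.68
Federal tax withheld: $5,119.06 × 0.2628 = $1,345.29
Social Security tax: $5,283.95 × 0.042 = $221.93
SDI: $5,283.95 × 0.0174 = $91.94
Total deductions = $164.89 + $179.68 + $1,345.29 + $221.93 + $91.94 = $2,003.73
Net pay = $5,283.95 − $2,003.73 = $3,280.22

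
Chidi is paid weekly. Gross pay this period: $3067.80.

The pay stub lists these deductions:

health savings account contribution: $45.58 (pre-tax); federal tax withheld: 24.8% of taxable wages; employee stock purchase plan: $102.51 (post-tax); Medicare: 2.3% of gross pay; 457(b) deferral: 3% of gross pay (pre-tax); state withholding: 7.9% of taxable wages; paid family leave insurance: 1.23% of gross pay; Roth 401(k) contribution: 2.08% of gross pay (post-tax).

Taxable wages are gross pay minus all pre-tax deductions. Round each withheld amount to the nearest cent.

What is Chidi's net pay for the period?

$1697.40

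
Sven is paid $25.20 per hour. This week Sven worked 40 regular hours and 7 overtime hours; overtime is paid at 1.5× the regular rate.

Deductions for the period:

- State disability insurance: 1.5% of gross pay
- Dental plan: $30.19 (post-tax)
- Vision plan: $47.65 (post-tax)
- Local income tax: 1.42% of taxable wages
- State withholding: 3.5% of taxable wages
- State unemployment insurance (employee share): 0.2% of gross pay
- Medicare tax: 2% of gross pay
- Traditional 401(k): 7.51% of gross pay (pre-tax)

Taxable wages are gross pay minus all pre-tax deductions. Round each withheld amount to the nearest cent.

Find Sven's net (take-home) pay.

Regular pay: 40 × $25.20 = $1,008.00
Overtime pay: 7 × $25.20 × 1.5 = $264.60
Gross pay = $1,008.00 + $264.60 = $1,272.60
Traditional 401(k): $1,272.60 × 0.0751 = $95.57
Taxable wages = $1,272.60 − $95.57 = $1,177.03
State withholding: $1,177.03 × 0.035 = $41.20
Local income tax: $1,177.03 × 0.0142 = $16.71
Medicare tax: $1,272.60 × 0.02 = $25.45
State unemployment insurance (employee share): $1,272.60 × 0.002 = $2.55
State disability insurance: $1,272.60 × 0.015 = $19.09
Dental plan: $30.19
Vision plan: $47.65
Total deductions = $95.57 + $41.20 + $16.71 + $25.45 + $2.55 + $19.09 + $30.19 + $47.65 = $278.41
Net pay = $1,272.60 − $278.41 = $994.19

$994.19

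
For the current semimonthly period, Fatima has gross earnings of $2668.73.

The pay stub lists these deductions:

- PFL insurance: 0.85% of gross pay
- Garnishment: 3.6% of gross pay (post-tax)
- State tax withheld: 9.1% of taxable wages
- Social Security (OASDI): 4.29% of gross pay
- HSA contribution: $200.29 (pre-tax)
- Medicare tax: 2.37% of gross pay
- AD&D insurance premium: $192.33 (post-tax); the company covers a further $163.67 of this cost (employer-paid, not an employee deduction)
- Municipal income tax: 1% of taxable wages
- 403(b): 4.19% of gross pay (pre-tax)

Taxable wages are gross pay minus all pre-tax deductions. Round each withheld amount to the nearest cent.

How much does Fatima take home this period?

$1629.78

403(b): $2668.73 × 0.0419 = $111.82
HSA contribution: $200.29
Pre-tax total = $111.82 + $200.29 = $312.11
Taxable wages = $2668.73 − $312.11 = $2356.62
Municipal income tax: $2356.62 × 0.01 = $23.57
State tax withheld: $2356.62 × 0.091 = $214.45
Social Security (OASDI): $2668.73 × 0.0429 = $114.49
PFL insurance: $2668.73 × 0.0085 = $22.68
Medicare tax: $2668.73 × 0.0237 = $63.25
Garnishment: $2668.73 × 0.036 = $96.07
AD&D insurance premium: $192.33
(Employer's $163.67 toward AD&D insurance premium is not withheld from the employee.)
Total deductions = $111.82 + $200.29 + $23.57 + $214.45 + $114.49 + $22.68 + $63.25 + $96.07 + $192.33 = $1038.95
Net pay = $2668.73 − $1038.95 = $1629.78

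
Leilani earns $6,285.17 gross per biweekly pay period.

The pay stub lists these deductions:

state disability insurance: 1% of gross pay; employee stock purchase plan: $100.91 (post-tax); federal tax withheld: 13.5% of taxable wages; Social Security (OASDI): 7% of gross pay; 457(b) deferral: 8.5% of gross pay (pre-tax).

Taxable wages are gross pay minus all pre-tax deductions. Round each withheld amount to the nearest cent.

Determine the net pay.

457(b) deferral: $6,285.17 × 0.085 = $534.24
Taxable wages = $6,285.17 − $534.24 = $5,750.93
Federal tax withheld: $5,750.93 × 0.135 = $776.38
State disability insurance: $6,285.17 × 0.01 = $62.85
Social Security (OASDI): $6,285.17 × 0.07 = $439.96
Employee stock purchase plan: $100.91
Total deductions = $534.24 + $776.38 + $62.85 + $439.96 + $100.91 = $1,914.34
Net pay = $6,285.17 − $1,914.34 = $4,370.83

$4,370.83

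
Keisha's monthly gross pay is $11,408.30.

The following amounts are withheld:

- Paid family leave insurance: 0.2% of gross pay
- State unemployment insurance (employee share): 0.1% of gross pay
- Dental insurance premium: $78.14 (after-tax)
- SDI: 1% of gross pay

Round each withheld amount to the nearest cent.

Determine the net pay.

SDI: $11,408.30 × 0.01 = $114.08
Paid family leave insurance: $11,408.30 × 0.002 = $22.82
State unemployment insurance (employee share): $11,408.30 × 0.001 = $11.41
Dental insurance premium: $78.14
Total deductions = $114.08 + $22.82 + $11.41 + $78.14 = $226.45
Net pay = $11,408.30 − $226.45 = $11,181.85

$11,181.85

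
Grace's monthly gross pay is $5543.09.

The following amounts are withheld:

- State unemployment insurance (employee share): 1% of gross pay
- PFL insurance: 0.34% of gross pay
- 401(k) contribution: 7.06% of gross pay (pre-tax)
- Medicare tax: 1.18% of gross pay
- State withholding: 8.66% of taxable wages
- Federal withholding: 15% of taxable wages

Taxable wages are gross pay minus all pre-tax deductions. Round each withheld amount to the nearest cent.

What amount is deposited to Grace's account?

$3793.16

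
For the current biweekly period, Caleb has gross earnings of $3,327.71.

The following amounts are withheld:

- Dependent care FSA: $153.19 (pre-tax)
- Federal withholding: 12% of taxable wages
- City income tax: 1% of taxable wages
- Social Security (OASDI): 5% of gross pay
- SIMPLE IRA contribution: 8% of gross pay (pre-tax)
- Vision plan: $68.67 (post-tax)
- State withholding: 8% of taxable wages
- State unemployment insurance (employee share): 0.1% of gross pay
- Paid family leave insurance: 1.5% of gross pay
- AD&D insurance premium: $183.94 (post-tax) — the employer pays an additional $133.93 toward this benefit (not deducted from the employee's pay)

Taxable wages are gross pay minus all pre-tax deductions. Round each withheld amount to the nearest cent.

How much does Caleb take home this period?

SIMPLE IRA contribution: $3,327.71 × 0.08 = $266.22
Dependent care FSA: $153.19
Pre-tax total = $266.22 + $153.19 = $419.41
Taxable wages = $3,327.71 − $419.41 = $2,908.30
City income tax: $2,908.30 × 0.01 = $29.08
Federal withholding: $2,908.30 × 0.12 = $349.00
State withholding: $2,908.30 × 0.08 = $232.66
Paid family leave insurance: $3,327.71 × 0.015 = $49.92
State unemployment insurance (employee share): $3,327.71 × 0.001 = $3.33
Social Security (OASDI): $3,327.71 × 0.05 = $166.39
Vision plan: $68.67
AD&D insurance premium: $183.94
(Employer's $133.93 toward AD&D insurance premium is not withheld from the employee.)
Total deductions = $266.22 + $153.19 + $29.08 + $349.00 + $232.66 + $49.92 + $3.33 + $166.39 + $68.67 + $183.94 = $1,502.40
Net pay = $3,327.71 − $1,502.40 = $1,825.31

$1,825.31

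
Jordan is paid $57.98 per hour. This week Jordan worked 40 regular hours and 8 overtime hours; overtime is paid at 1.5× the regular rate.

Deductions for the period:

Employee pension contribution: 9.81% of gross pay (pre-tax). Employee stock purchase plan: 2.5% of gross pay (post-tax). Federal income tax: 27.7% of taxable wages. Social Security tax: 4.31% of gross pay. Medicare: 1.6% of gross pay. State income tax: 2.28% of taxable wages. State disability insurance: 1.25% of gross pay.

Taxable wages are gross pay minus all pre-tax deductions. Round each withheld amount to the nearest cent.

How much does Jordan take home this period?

Regular pay: 40 × $57.98 = $2,319.20
Overtime pay: 8 × $57.98 × 1.5 = $695.76
Gross pay = $2,319.20 + $695.76 = $3,014.96
Employee pension contribution: $3,014.96 × 0.0981 = $295.77
Taxable wages = $3,014.96 − $295.77 = $2,719.19
Federal income tax: $2,719.19 × 0.277 = $753.22
State income tax: $2,719.19 × 0.0228 = $62.00
Social Security tax: $3,014.96 × 0.0431 = $129.94
Medicare: $3,014.96 × 0.016 = $48.24
State disability insurance: $3,014.96 × 0.0125 = $37.69
Employee stock purchase plan: $3,014.96 × 0.025 = $75.37
Total deductions = $295.77 + $753.22 + $62.00 + $129.94 + $48.24 + $37.69 + $75.37 = $1,402.23
Net pay = $3,014.96 − $1,402.23 = $1,612.73

$1,612.73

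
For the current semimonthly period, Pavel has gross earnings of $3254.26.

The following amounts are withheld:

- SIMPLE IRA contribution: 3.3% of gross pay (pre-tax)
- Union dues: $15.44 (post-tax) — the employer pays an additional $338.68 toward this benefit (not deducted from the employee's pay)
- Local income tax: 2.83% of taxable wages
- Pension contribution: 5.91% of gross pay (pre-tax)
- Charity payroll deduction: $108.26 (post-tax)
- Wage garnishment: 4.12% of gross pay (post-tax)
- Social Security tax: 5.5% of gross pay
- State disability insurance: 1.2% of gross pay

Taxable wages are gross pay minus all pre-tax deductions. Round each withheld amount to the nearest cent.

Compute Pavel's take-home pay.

$2395.12

Pension contribution: $3254.26 × 0.0591 = $192.33
SIMPLE IRA contribution: $3254.26 × 0.033 = $107.39
Pre-tax total = $192.33 + $107.39 = $299.72
Taxable wages = $3254.26 − $299.72 = $2954.54
Local income tax: $2954.54 × 0.0283 = $83.61
Social Security tax: $3254.26 × 0.055 = $178.98
State disability insurance: $3254.26 × 0.012 = $39.05
Charity payroll deduction: $108.26
Union dues: $15.44
Wage garnishment: $3254.26 × 0.0412 = $134.08
(Employer's $338.68 toward union dues is not withheld from the employee.)
Total deductions = $192.33 + $107.39 + $83.61 + $178.98 + $39.05 + $108.26 + $15.44 + $134.08 = $859.14
Net pay = $3254.26 − $859.14 = $2395.12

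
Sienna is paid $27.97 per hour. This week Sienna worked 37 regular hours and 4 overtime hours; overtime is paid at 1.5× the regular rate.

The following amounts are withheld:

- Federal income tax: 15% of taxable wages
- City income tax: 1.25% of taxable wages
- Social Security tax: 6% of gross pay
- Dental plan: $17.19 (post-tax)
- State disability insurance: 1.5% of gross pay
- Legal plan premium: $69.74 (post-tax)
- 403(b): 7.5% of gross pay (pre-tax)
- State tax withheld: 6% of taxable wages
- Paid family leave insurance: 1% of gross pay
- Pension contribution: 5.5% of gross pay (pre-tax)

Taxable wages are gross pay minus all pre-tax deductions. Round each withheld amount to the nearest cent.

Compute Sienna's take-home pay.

Regular pay: 37 × $27.97 = $1034.89
Overtime pay: 4 × $27.97 × 1.5 = $167.82
Gross pay = $1034.89 + $167.82 = $1202.71
Pension contribution: $1202.71 × 0.055 = $66.15
403(b): $1202.71 × 0.075 = $90.20
Pre-tax total = $66.15 + $90.20 = $156.35
Taxable wages = $1202.71 − $156.35 = $1046.36
State tax withheld: $1046.36 × 0.06 = $62.78
City income tax: $1046.36 × 0.0125 = $13.08
Federal income tax: $1046.36 × 0.15 = $156.95
Paid family leave insurance: $1202.71 × 0.01 = $12.03
Social Security tax: $1202.71 × 0.06 = $72.16
State disability insurance: $1202.71 × 0.015 = $18.04
Legal plan premium: $69.74
Dental plan: $17.19
Total deductions = $66.15 + $90.20 + $62.78 + $13.08 + $156.95 + $12.03 + $72.16 + $18.04 + $69.74 + $17.19 = $578.32
Net pay = $1202.71 − $578.32 = $624.39

$624.39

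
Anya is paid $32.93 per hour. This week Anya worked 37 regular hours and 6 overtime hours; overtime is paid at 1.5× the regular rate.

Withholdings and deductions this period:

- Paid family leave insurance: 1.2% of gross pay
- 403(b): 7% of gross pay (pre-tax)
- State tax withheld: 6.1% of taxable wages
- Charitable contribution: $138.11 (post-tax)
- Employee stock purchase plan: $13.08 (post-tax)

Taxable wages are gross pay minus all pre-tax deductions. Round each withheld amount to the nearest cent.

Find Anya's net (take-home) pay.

$1,153.45

Regular pay: 37 × $32.93 = $1,218.41
Overtime pay: 6 × $32.93 × 1.5 = $296.37
Gross pay = $1,218.41 + $296.37 = $1,514.78
403(b): $1,514.78 × 0.07 = $106.03
Taxable wages = $1,514.78 − $106.03 = $1,408.75
State tax withheld: $1,408.75 × 0.061 = $85.93
Paid family leave insurance: $1,514.78 × 0.012 = $18.18
Employee stock purchase plan: $13.08
Charitable contribution: $138.11
Total deductions = $106.03 + $85.93 + $18.18 + $13.08 + $138.11 = $361.33
Net pay = $1,514.78 − $361.33 = $1,153.45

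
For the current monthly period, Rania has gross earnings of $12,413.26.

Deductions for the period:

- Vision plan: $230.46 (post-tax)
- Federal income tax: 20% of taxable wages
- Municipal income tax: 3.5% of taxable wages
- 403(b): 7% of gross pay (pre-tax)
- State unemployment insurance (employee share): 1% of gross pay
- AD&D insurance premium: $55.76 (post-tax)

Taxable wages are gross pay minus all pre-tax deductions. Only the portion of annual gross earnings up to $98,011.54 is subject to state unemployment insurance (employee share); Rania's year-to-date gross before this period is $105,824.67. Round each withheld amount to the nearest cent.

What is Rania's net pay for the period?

403(b): $12,413.26 × 0.07 = $868.93
Taxable wages = $12,413.26 − $868.93 = $11,544.33
Municipal income tax: $11,544.33 × 0.035 = $404.05
Federal income tax: $11,544.33 × 0.2 = $2,308.87
State unemployment insurance (employee share): annual cap $98,011.54 already reached (YTD $105,824.67), so $0.00
Vision plan: $230.46
AD&D insurance premium: $55.76
Total deductions = $868.93 + $404.05 + $2,308.87 + $0.00 + $230.46 + $55.76 = $3,868.07
Net pay = $12,413.26 − $3,868.07 = $8,545.19

$8,545.19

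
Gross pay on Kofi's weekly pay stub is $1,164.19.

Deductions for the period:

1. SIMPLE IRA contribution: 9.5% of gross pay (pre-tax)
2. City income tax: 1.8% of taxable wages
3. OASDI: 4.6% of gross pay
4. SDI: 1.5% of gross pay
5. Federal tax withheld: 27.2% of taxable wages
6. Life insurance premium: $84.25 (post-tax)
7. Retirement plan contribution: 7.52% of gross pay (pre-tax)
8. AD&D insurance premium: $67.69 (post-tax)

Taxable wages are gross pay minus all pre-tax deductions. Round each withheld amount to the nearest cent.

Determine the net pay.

SIMPLE IRA contribution: $1,164.19 × 0.095 = $110.60
Retirement plan contribution: $1,164.19 × 0.0752 = $87.55
Pre-tax total = $110.60 + $87.55 = $198.15
Taxable wages = $1,164.19 − $198.15 = $966.04
Federal tax withheld: $966.04 × 0.272 = $262.76
City income tax: $966.04 × 0.018 = $17.39
SDI: $1,164.19 × 0.015 = $17.46
OASDI: $1,164.19 × 0.046 = $53.55
Life insurance premium: $84.25
AD&D insurance premium: $67.69
Total deductions = $110.60 + $87.55 + $262.76 + $17.39 + $17.46 + $53.55 + $84.25 + $67.69 = $701.25
Net pay = $1,164.19 − $701.25 = $462.94

$462.94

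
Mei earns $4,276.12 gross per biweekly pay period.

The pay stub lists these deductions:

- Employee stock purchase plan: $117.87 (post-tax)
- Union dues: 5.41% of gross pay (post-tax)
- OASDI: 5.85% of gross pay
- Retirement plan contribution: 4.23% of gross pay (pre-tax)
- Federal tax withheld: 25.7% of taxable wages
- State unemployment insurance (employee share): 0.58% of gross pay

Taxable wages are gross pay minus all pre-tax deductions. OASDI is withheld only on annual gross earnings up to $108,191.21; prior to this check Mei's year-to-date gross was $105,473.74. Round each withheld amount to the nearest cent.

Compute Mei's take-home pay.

Retirement plan contribution: $4,276.12 × 0.0423 = $180.88
Taxable wages = $4,276.12 − $180.88 = $4,095.24
Federal tax withheld: $4,095.24 × 0.257 = $1,052.48
OASDI: only $108,191.21 − $105,473.74 = $2,717.47 of this check is subject → $2,717.47 × 0.0585 = $158.97
State unemployment insurance (employee share): $4,276.12 × 0.0058 = $24.80
Employee stock purchase plan: $117.87
Union dues: $4,276.12 × 0.0541 = $231.34
Total deductions = $180.88 + $1,052.48 + $158.97 + $24.80 + $117.87 + $231.34 = $1,766.34
Net pay = $4,276.12 − $1,766.34 = $2,509.78

$2,509.78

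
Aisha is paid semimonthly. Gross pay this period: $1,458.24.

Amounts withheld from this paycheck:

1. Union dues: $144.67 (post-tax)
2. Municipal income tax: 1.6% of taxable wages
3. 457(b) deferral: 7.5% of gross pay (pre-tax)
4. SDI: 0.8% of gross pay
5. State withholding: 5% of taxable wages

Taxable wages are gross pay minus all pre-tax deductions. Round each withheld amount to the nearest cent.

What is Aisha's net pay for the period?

$1,103.51

457(b) deferral: $1,458.24 × 0.075 = $109.37
Taxable wages = $1,458.24 − $109.37 = $1,348.87
Municipal income tax: $1,348.87 × 0.016 = $21.58
State withholding: $1,348.87 × 0.05 = $67.44
SDI: $1,458.24 × 0.008 = $11.67
Union dues: $144.67
Total deductions = $109.37 + $21.58 + $67.44 + $11.67 + $144.67 = $354.73
Net pay = $1,458.24 − $354.73 = $1,103.51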